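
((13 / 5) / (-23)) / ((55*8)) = -13 / 50600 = -0.00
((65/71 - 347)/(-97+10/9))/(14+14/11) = 202719/857822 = 0.24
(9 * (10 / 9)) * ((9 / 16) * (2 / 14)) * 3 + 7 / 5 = 3.81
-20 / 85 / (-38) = 2 / 323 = 0.01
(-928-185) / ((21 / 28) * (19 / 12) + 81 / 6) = -17808 / 235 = -75.78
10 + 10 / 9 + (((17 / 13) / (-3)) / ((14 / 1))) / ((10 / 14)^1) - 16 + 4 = -1091 / 1170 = -0.93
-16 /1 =-16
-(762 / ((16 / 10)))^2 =-226814.06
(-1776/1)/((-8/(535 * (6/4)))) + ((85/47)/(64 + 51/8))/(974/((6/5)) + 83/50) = 575122739452545/3228215539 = 178155.00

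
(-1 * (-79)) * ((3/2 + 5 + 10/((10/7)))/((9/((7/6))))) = 553/4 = 138.25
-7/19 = -0.37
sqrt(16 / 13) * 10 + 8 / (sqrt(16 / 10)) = 17.42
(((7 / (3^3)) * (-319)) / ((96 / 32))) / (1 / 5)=-11165 / 81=-137.84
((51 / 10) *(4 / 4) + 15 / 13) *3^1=18.76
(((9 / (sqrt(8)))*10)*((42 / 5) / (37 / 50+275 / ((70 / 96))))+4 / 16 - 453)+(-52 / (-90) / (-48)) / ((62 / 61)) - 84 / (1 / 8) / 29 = -924188177 / 1941840+66150*sqrt(2) / 132259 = -475.23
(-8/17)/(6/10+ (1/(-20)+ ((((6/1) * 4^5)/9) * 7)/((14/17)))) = -480/5919281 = -0.00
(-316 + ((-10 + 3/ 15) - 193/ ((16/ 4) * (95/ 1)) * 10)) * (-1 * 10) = 62867/ 19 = 3308.79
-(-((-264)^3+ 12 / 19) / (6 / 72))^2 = -17599212104338854144 / 361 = -48751280067420648.60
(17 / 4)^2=289 / 16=18.06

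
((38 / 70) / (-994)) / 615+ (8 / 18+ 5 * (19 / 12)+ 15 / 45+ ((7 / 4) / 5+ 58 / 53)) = 34491533569 / 3401940150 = 10.14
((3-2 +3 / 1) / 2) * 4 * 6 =48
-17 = -17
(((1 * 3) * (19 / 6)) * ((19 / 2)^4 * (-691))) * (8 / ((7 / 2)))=-1710984409 / 14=-122213172.07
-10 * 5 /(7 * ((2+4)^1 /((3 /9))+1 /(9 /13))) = -0.37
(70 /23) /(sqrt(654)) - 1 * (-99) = 35 * sqrt(654) /7521 + 99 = 99.12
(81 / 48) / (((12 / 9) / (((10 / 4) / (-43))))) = -405 / 5504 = -0.07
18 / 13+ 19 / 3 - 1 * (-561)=568.72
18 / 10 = 9 / 5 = 1.80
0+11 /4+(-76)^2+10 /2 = 23135 /4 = 5783.75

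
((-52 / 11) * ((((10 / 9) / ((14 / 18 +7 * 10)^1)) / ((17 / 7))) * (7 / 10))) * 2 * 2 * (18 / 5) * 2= -576 / 935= -0.62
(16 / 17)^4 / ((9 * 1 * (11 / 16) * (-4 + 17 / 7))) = -7340032 / 90954369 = -0.08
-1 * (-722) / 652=361 / 326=1.11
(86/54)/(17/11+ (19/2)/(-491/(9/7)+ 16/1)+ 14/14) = 3115178/4928229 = 0.63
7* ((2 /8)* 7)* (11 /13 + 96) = 61691 /52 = 1186.37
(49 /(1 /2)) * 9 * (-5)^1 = -4410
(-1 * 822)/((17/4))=-193.41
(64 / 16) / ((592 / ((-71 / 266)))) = -71 / 39368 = -0.00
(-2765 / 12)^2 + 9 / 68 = 129969149 / 2448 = 53091.97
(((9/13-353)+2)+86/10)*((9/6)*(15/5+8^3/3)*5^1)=-11571931/26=-445074.27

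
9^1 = 9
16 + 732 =748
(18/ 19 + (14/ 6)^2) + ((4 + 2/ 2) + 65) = 13063/ 171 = 76.39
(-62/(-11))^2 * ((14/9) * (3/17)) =53816/6171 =8.72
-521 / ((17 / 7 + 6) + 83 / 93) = -339171 / 6068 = -55.90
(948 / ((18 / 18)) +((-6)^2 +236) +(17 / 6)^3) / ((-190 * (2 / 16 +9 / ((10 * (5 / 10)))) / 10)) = -122015 / 3591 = -33.98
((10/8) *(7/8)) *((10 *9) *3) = 4725/16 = 295.31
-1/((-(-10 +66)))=1/56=0.02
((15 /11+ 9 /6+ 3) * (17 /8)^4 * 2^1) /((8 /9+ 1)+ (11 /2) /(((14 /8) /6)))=678775167 /58888192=11.53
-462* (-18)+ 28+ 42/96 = 133511/16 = 8344.44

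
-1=-1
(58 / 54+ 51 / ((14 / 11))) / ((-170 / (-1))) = 15553 / 64260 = 0.24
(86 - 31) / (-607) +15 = 9050 / 607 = 14.91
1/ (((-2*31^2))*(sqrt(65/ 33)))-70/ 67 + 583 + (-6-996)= -28143/ 67-sqrt(2145)/ 124930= -420.05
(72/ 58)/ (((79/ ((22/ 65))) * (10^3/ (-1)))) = -99/ 18614375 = -0.00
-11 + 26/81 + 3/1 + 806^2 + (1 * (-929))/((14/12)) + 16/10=1839443356/2835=648833.64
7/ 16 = 0.44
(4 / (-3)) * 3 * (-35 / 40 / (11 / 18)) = 63 / 11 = 5.73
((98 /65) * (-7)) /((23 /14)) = -9604 /1495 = -6.42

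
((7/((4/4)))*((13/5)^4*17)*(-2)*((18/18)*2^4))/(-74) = 54380144/23125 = 2351.57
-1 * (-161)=161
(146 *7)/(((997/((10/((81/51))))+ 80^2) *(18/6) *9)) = 173740/30102813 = 0.01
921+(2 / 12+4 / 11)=60821 / 66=921.53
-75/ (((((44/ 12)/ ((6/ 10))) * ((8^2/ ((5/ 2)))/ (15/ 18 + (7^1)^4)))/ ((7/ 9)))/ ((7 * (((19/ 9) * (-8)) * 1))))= 335416025/ 3168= 105876.27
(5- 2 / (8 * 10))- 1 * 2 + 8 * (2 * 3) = 2039 / 40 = 50.98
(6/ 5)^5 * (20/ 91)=0.55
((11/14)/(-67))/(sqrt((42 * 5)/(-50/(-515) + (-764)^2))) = -11 * sqrt(325102674435)/10144470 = -0.62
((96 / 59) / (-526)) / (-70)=24 / 543095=0.00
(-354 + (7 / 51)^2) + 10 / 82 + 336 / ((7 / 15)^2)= 887571500 / 746487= 1189.00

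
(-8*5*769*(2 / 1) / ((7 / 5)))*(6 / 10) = -184560 / 7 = -26365.71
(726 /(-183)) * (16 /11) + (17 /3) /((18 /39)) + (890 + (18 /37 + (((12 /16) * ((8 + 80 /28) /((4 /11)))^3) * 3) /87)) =1281294785417 /808213644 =1585.34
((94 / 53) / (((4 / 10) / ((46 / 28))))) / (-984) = -0.01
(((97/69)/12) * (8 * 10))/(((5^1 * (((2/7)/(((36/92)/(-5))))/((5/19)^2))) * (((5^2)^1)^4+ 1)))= -3395/37298728297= -0.00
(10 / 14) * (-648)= -3240 / 7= -462.86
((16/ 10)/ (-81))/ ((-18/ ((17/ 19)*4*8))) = 2176/ 69255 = 0.03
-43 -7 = -50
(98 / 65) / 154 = 7 / 715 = 0.01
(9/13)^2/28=81/4732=0.02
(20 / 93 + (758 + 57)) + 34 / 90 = 1137752 / 1395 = 815.59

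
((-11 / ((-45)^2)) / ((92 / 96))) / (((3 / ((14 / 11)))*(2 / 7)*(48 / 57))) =-931 / 93150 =-0.01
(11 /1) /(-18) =-11 /18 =-0.61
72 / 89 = 0.81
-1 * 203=-203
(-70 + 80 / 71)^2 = 23912100 / 5041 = 4743.52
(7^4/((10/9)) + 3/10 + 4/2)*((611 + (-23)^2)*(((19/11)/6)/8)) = 976144/11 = 88740.36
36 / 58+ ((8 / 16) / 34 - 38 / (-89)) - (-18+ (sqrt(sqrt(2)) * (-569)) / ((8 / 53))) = 3345597 / 175508+ 30157 * 2^(1 / 4) / 8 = 4501.93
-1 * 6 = -6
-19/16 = -1.19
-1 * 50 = -50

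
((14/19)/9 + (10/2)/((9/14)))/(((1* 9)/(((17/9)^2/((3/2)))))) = 258944/124659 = 2.08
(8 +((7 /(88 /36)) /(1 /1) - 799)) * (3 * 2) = -52017 /11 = -4728.82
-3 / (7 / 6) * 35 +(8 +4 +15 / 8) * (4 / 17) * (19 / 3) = -2357 / 34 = -69.32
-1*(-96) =96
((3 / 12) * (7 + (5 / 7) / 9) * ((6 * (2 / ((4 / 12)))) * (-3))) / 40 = -669 / 140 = -4.78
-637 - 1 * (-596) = -41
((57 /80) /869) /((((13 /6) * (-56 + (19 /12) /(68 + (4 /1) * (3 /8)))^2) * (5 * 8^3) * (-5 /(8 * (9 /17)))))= -267615171 /6697099618752400000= -0.00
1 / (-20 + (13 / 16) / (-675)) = -10800 / 216013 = -0.05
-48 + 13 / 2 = -83 / 2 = -41.50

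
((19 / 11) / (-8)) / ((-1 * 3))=19 / 264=0.07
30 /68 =15 /34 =0.44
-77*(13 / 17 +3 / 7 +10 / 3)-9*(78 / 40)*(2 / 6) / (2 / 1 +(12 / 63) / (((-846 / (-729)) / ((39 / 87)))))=-351.37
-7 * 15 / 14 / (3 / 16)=-40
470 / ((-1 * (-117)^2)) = -470 / 13689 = -0.03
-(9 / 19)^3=-0.11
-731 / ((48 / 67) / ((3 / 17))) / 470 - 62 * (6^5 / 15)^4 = -4209005706407673533 / 940000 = -4477665645114.55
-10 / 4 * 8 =-20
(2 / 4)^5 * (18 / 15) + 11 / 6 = 449 / 240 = 1.87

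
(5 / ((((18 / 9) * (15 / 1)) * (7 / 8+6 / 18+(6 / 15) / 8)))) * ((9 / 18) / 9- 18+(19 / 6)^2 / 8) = -24035 / 10872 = -2.21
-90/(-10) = 9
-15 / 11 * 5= -75 / 11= -6.82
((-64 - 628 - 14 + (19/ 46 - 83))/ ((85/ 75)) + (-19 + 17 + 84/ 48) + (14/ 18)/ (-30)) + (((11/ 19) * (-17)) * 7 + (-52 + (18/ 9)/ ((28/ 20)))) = -22902080657/ 28081620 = -815.55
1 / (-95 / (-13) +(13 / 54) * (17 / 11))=7722 / 59303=0.13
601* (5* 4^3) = 192320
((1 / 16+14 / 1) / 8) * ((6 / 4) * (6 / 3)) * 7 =4725 / 128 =36.91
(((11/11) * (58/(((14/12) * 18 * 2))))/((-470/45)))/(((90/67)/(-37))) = 71891/19740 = 3.64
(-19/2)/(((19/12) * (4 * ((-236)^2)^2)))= -3/6204088832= -0.00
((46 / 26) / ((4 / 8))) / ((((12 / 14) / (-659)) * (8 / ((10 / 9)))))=-530495 / 1404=-377.85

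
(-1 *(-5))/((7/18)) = 90/7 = 12.86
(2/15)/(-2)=-1/15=-0.07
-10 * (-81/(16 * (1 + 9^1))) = 81/16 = 5.06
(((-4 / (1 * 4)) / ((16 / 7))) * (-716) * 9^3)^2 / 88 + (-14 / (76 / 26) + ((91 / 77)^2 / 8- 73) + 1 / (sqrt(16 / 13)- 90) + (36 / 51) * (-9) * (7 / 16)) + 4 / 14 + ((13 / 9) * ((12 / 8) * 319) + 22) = 1638606034749034008829 / 2765155392384- sqrt(13) / 26321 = 592590940.55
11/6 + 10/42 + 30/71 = 2.49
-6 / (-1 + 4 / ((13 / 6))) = -78 / 11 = -7.09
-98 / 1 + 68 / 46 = -2220 / 23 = -96.52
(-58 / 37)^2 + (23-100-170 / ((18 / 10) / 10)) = -1018.99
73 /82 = 0.89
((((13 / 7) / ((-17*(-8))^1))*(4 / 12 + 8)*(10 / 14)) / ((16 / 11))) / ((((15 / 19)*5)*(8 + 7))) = 2717 / 2878848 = 0.00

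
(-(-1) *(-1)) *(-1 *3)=3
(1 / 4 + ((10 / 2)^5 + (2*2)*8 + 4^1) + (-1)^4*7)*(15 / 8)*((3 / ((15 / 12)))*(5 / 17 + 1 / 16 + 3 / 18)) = 7460.53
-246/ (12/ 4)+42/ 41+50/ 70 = -23035/ 287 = -80.26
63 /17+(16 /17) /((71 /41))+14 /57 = 309251 /68799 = 4.49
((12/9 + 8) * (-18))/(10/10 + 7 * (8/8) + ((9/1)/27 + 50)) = -2.88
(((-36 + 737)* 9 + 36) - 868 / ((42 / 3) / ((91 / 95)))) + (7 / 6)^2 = 21501443 / 3420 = 6286.97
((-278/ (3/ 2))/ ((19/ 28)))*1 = -15568/ 57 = -273.12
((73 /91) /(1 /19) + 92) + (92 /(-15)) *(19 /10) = 652391 /6825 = 95.59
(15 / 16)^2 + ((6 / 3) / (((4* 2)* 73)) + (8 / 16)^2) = 21161 / 18688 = 1.13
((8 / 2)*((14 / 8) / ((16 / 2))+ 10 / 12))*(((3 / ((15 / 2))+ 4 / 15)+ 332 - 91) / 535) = 14645 / 7704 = 1.90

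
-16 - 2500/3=-2548/3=-849.33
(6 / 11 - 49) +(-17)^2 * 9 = 28078 / 11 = 2552.55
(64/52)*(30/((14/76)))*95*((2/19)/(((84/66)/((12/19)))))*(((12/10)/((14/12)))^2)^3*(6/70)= 165505114570752/1639365284375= 100.96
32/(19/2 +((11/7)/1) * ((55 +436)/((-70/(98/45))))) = -14400/6527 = -2.21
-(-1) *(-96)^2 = 9216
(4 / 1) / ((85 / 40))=32 / 17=1.88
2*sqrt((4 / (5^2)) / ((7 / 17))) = 1.25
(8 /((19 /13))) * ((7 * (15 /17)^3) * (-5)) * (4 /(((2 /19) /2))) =-49140000 /4913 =-10002.04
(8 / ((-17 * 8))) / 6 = -1 / 102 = -0.01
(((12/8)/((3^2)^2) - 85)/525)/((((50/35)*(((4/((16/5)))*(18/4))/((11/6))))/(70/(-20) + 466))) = -1867723/109350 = -17.08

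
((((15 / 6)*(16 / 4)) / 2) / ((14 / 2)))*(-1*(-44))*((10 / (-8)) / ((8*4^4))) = -275 / 14336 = -0.02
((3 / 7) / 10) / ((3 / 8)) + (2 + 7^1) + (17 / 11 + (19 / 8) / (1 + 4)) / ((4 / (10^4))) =3896393 / 770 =5060.25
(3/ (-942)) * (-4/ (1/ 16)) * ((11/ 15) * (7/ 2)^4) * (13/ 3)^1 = 686686/ 7065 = 97.20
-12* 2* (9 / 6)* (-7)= 252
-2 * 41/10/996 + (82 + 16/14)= 2898073/34860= 83.13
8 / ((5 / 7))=11.20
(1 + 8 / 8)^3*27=216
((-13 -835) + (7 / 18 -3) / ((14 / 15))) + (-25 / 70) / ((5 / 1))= -71473 / 84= -850.87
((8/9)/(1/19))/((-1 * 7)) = -152/63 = -2.41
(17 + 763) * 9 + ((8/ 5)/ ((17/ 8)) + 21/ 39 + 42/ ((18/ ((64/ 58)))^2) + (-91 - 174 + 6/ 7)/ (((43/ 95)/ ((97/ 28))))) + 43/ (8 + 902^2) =416779240598445626/ 83359330387515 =4999.79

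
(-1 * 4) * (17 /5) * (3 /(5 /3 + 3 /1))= -306 /35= -8.74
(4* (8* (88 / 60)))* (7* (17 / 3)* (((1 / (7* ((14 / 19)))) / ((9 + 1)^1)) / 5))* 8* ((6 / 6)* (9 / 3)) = 454784 / 2625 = 173.25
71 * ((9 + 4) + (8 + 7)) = 1988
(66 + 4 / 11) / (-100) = -73 / 110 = -0.66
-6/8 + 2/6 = -5/12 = -0.42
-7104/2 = -3552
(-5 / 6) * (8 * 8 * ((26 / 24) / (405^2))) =-104 / 295245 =-0.00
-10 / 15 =-2 / 3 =-0.67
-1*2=-2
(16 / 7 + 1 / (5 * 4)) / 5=327 / 700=0.47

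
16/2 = 8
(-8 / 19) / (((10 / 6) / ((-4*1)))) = 96 / 95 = 1.01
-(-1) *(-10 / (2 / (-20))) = 100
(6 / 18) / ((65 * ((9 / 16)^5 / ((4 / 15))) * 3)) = 4194304 / 518154975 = 0.01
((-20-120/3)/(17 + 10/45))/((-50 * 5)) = 0.01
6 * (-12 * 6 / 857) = -432 / 857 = -0.50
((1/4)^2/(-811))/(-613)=0.00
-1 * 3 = -3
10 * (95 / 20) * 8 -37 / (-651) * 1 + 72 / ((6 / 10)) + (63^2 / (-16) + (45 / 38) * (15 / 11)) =552092957 / 2176944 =253.61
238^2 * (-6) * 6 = -2039184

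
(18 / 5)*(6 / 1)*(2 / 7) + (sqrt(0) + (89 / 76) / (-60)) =196369 / 31920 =6.15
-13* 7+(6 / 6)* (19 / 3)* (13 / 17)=-4394 / 51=-86.16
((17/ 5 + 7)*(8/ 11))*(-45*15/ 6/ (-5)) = 1872/ 11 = 170.18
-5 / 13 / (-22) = 5 / 286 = 0.02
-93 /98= -0.95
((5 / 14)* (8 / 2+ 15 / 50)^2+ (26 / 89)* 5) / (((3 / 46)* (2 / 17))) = 26191917 / 24920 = 1051.04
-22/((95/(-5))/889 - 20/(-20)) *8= -179.84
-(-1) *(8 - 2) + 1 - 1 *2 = 5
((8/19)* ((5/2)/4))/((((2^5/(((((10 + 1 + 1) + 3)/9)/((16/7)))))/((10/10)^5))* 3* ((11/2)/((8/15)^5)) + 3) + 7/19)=4480/285734219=0.00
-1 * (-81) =81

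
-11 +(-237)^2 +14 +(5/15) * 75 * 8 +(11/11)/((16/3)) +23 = 902323/16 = 56395.19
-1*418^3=-73034632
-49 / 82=-0.60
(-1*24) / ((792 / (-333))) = 111 / 11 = 10.09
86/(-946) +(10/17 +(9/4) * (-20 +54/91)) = -1469163/34034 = -43.17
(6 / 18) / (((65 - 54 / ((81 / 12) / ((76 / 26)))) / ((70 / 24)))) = 455 / 19476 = 0.02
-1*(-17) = 17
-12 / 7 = -1.71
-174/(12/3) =-87/2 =-43.50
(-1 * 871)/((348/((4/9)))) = -871/783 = -1.11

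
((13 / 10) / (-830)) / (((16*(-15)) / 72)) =39 / 83000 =0.00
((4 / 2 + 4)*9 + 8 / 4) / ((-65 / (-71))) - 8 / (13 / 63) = 112 / 5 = 22.40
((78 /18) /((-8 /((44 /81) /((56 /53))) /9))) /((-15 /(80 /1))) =7579 /567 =13.37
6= 6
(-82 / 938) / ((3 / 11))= -451 / 1407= -0.32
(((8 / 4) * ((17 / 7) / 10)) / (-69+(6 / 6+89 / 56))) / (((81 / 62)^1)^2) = -522784 / 122001795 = -0.00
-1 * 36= -36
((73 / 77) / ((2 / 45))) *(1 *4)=85.32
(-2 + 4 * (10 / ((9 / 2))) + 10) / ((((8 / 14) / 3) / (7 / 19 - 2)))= -434 / 3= -144.67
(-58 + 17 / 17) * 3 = -171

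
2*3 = 6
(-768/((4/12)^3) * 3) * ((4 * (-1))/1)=248832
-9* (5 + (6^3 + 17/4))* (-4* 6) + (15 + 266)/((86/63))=4201947/86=48859.85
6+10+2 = 18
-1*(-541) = 541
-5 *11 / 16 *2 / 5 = -11 / 8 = -1.38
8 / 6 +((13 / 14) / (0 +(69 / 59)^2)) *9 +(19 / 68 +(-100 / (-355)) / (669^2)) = 61796334135841 / 8001533153124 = 7.72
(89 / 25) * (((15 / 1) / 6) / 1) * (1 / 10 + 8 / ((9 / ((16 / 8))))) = 15041 / 900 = 16.71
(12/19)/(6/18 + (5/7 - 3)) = -252/779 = -0.32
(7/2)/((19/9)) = 1.66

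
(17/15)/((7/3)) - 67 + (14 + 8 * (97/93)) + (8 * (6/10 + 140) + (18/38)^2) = 1080.85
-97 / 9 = -10.78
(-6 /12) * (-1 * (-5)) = -5 /2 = -2.50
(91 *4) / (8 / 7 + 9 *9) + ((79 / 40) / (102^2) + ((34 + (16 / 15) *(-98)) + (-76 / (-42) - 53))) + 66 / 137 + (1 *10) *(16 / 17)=-4929197351581 / 45896205600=-107.40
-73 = -73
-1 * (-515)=515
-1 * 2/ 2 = -1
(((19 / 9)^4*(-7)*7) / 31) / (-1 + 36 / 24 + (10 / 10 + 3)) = -12771458 / 1830519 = -6.98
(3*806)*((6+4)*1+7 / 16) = 201903 / 8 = 25237.88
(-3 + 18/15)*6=-54/5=-10.80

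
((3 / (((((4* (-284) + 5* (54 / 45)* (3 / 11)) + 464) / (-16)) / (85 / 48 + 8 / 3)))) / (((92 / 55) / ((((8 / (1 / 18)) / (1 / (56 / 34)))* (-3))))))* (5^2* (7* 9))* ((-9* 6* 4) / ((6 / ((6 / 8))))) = 2761911999000 / 480539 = 5747529.33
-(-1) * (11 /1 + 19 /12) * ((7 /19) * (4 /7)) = 151 /57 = 2.65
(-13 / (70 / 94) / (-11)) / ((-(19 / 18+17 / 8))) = -43992 / 88165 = -0.50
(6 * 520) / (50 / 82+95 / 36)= 960.40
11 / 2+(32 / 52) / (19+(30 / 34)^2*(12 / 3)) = 918537 / 166166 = 5.53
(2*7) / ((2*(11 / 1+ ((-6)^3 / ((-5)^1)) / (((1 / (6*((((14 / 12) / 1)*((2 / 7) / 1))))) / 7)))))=35 / 3079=0.01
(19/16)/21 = 19/336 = 0.06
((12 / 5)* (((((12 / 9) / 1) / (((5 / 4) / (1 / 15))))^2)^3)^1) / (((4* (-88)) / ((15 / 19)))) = -2097152 / 3012998291015625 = -0.00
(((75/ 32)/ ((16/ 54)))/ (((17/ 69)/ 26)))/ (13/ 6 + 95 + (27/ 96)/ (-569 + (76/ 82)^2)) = 5204302842375/ 605785777364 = 8.59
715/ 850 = 143/ 170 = 0.84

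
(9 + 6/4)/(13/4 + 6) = 42/37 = 1.14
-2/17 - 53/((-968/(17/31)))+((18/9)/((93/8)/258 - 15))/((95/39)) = -71067199349/498634983880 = -0.14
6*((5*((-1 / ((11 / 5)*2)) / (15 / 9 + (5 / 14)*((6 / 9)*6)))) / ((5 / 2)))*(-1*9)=1134 / 143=7.93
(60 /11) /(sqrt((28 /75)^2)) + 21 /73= 83742 /5621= 14.90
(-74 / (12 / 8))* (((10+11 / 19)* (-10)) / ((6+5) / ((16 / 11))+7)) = 1586560 / 4427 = 358.38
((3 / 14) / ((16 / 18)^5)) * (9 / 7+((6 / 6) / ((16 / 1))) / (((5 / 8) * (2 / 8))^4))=82262992419 / 2007040000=40.99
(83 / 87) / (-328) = -83 / 28536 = -0.00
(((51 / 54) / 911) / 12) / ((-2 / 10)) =-85 / 196776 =-0.00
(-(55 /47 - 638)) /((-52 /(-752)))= 119724 /13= 9209.54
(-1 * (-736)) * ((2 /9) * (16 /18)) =11776 /81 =145.38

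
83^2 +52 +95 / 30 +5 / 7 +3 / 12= 583391 / 84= 6945.13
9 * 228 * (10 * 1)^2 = 205200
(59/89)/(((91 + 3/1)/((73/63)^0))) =59/8366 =0.01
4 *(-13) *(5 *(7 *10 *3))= -54600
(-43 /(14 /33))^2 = 2013561 /196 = 10273.27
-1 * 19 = -19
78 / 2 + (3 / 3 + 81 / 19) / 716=132664 / 3401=39.01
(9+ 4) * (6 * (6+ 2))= 624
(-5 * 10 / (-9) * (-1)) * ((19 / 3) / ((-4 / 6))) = 475 / 9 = 52.78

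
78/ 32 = 39/ 16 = 2.44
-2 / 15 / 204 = -1 / 1530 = -0.00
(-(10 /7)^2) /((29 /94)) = -9400 /1421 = -6.62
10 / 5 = 2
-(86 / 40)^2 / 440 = -1849 / 176000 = -0.01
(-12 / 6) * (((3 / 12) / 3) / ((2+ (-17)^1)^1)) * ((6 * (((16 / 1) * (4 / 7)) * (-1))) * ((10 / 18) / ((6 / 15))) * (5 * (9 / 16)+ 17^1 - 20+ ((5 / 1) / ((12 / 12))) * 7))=-5570 / 189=-29.47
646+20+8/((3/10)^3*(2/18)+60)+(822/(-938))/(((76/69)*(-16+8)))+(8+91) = 13093114064917/17109975456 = 765.23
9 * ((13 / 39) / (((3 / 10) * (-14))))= -5 / 7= -0.71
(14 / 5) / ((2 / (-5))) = -7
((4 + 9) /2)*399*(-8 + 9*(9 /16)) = -243789 /32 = -7618.41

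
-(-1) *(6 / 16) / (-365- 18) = -3 / 3064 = -0.00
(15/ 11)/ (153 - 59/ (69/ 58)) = 207/ 15697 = 0.01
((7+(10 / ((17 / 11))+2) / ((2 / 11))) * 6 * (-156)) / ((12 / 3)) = -213174 / 17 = -12539.65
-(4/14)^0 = -1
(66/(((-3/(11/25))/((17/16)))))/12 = -2057/2400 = -0.86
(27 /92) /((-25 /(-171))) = 4617 /2300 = 2.01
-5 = -5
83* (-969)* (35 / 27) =-938315 / 9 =-104257.22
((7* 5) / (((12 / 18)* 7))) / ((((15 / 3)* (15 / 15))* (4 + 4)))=3 / 16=0.19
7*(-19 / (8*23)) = -133 / 184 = -0.72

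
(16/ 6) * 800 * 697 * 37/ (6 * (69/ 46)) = 165049600/ 27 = 6112948.15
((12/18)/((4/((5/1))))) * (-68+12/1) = -140/3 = -46.67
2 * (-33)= -66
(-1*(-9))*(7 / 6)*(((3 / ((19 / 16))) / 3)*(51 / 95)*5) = 8568 / 361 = 23.73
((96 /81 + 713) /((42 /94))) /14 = 906301 /7938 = 114.17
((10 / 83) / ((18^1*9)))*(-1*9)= -5 / 747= -0.01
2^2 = 4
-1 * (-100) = 100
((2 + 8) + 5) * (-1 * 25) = -375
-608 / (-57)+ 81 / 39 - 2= 419 / 39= 10.74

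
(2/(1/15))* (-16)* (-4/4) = 480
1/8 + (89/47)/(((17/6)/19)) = 81967/6392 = 12.82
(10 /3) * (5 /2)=25 /3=8.33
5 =5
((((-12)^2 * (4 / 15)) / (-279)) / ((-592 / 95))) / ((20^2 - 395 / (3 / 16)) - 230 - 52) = -2 / 180079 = -0.00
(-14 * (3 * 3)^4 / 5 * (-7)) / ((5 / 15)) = 1928934 / 5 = 385786.80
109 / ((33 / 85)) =9265 / 33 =280.76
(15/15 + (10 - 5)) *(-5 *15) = -450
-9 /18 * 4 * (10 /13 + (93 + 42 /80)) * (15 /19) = -147099 /988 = -148.89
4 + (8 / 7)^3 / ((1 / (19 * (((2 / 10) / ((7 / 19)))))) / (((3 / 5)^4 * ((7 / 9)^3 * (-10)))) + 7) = 7146252 / 1694147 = 4.22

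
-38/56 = -19/28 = -0.68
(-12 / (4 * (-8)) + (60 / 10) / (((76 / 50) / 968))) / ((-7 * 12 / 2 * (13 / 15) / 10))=-14521425 / 13832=-1049.84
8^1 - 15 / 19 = 137 / 19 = 7.21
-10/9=-1.11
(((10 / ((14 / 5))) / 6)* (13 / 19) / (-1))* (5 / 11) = -1625 / 8778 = -0.19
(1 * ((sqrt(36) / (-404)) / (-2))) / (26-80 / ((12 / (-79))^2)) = -27 / 12512284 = -0.00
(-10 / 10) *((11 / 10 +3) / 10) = -41 / 100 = -0.41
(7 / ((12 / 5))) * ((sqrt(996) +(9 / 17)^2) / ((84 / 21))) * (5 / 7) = 675 / 4624 +25 * sqrt(249) / 24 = 16.58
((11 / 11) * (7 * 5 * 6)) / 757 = 210 / 757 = 0.28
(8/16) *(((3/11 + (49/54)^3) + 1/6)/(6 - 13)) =-2055215/24249456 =-0.08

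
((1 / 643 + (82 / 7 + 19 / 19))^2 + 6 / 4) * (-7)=-6612238515 / 5788286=-1142.35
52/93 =0.56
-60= -60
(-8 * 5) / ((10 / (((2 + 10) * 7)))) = -336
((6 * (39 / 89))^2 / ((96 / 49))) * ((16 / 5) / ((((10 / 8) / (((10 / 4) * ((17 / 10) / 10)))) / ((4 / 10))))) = 1.54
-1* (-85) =85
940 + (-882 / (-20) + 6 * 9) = 10381 / 10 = 1038.10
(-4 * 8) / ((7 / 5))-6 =-202 / 7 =-28.86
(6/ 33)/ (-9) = -2/ 99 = -0.02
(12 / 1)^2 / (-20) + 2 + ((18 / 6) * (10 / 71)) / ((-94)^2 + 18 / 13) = -106038803 / 20392265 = -5.20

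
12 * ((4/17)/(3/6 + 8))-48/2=-6840/289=-23.67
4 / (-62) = -2 / 31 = -0.06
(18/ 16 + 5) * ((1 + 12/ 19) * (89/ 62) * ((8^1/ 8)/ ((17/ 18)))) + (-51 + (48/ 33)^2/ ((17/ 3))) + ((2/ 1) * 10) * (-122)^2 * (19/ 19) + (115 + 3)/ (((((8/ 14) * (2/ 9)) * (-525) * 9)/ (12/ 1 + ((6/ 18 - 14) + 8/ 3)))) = 6979700852281/ 23449800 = 297644.37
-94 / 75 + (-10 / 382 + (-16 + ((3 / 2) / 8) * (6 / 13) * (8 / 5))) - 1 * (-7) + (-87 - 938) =-192769142 / 186225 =-1035.14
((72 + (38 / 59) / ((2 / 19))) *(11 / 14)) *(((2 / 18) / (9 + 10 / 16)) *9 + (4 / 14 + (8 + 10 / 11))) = 1650022 / 2891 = 570.74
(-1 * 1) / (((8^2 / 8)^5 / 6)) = -3 / 16384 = -0.00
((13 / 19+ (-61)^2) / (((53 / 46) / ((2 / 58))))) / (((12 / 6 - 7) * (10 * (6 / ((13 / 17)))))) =-10571444 / 37233825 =-0.28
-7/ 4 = -1.75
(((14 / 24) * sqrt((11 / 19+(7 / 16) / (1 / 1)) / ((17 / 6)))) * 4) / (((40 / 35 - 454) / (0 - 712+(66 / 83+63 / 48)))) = 46194113 * sqrt(66538) / 5439009920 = 2.19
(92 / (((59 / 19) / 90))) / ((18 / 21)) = 183540 / 59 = 3110.85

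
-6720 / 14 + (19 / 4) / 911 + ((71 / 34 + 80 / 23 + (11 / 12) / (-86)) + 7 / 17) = -10250124917 / 21623496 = -474.03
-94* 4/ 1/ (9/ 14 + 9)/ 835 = -5264/ 112725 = -0.05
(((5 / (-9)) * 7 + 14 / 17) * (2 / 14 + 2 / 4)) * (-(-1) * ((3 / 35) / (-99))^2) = -67 / 45356850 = -0.00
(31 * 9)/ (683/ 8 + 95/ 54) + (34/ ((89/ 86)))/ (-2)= -22152806/ 1675069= -13.23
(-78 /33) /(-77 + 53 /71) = 923 /29777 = 0.03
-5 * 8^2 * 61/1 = -19520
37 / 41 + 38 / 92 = 2481 / 1886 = 1.32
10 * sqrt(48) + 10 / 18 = 5 / 9 + 40 * sqrt(3) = 69.84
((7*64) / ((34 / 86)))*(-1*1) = -19264 / 17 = -1133.18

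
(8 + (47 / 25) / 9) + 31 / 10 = 5089 / 450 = 11.31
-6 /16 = -3 /8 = -0.38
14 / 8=7 / 4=1.75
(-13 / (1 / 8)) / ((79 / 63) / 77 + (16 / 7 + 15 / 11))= -252252 / 8891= -28.37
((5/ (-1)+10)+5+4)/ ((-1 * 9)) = -14/ 9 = -1.56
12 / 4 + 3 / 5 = 18 / 5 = 3.60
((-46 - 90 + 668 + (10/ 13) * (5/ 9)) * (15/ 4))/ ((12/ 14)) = 1090145/ 468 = 2329.37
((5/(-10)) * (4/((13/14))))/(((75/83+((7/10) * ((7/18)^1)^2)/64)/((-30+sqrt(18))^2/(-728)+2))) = -4629726720/2633099261- 1548979200 * sqrt(2)/2633099261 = -2.59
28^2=784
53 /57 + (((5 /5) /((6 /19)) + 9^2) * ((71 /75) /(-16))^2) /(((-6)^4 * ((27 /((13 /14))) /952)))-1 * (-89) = 25831272731059 /287214336000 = 89.94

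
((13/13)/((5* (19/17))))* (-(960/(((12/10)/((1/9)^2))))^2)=-2176000/124659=-17.46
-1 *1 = -1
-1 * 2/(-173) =2/173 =0.01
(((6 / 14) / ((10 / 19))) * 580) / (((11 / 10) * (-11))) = -33060 / 847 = -39.03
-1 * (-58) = 58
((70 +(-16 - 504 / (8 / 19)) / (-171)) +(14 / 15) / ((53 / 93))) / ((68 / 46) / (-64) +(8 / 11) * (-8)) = -28884172064 / 2142991665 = -13.48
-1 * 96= -96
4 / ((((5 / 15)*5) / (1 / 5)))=12 / 25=0.48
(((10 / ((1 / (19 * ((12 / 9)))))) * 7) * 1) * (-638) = -3394160 / 3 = -1131386.67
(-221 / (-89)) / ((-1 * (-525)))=221 / 46725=0.00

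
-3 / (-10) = 3 / 10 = 0.30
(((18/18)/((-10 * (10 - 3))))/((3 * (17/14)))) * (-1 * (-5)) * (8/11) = -8/561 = -0.01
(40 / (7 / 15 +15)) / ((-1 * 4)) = -75 / 116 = -0.65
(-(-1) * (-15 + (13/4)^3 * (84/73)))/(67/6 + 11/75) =2146275/991048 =2.17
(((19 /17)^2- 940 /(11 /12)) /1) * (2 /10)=-3255949 /15895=-204.84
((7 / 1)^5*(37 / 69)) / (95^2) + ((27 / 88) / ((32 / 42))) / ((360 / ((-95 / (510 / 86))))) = 0.98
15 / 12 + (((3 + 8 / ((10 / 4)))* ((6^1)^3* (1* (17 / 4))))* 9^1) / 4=256147 / 20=12807.35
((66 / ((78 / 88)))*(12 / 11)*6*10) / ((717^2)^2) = 7040 / 381748610997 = 0.00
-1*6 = -6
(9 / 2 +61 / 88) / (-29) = -457 / 2552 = -0.18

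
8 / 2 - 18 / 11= 26 / 11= 2.36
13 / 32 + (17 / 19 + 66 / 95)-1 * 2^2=-6093 / 3040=-2.00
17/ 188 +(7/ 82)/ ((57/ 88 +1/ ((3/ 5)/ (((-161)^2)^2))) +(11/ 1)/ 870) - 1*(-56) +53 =12015207356536895297/ 110139888976905644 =109.09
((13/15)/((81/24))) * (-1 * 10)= -208/81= -2.57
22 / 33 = 2 / 3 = 0.67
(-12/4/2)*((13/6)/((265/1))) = -13/1060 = -0.01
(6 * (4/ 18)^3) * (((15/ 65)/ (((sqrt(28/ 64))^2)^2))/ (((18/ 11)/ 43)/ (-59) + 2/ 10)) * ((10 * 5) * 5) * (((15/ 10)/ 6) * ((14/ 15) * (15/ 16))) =4465120000/ 205039107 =21.78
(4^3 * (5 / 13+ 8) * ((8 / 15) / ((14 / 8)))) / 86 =111616 / 58695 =1.90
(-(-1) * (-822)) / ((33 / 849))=-232626 / 11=-21147.82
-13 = -13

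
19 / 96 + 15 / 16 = 109 / 96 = 1.14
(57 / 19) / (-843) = -1 / 281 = -0.00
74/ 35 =2.11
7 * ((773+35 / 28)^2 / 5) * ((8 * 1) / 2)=67139863 / 20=3356993.15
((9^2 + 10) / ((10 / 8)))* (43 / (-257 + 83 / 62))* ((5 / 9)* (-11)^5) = 1291634344 / 1179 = 1095533.79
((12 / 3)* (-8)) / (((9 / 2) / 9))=-64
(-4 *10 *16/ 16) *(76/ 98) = -1520/ 49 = -31.02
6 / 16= 3 / 8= 0.38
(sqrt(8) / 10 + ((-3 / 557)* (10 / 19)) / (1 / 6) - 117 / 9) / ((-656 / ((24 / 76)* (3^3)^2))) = 301278933 / 65953256 - 2187* sqrt(2) / 31160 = 4.47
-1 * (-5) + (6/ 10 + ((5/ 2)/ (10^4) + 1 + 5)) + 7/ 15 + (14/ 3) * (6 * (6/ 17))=4477651/ 204000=21.95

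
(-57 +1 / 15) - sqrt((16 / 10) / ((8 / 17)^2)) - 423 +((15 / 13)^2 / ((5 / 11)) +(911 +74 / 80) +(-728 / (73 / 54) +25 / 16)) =-302120459 / 2960880 - 17 * sqrt(10) / 20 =-104.73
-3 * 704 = -2112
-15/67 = -0.22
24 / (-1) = -24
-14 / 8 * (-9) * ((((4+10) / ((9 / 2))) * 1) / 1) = 49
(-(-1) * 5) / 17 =5 / 17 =0.29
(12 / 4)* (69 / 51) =69 / 17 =4.06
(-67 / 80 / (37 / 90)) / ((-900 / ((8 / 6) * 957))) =21373 / 7400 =2.89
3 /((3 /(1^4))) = 1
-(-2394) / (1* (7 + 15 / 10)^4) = 38304 / 83521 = 0.46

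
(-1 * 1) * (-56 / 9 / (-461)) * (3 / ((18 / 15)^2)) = -350 / 12447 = -0.03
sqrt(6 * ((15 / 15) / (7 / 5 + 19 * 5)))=sqrt(3615) / 241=0.25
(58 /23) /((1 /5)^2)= 1450 /23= 63.04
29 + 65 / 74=2211 / 74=29.88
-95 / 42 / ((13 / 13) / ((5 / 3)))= -475 / 126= -3.77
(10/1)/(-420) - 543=-22807/42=-543.02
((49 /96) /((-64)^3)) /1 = -49 /25165824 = -0.00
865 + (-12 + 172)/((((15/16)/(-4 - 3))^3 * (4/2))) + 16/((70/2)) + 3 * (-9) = -32463.54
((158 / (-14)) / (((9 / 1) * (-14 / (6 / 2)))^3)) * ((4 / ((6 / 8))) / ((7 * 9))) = 158 / 12252303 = 0.00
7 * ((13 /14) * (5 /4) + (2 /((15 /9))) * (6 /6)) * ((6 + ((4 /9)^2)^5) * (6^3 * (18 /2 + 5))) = 193609920603428 /645700815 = 299844.63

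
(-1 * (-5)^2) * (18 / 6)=-75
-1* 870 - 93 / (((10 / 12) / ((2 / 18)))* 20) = -43531 / 50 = -870.62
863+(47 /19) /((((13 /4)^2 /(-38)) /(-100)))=296247 /169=1752.94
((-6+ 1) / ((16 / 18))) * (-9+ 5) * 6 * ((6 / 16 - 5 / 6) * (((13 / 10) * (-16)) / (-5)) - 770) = -521037 / 5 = -104207.40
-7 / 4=-1.75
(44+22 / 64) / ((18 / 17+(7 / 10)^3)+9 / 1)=3015375 / 707324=4.26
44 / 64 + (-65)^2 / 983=78413 / 15728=4.99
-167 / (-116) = 167 / 116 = 1.44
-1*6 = -6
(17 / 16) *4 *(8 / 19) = 34 / 19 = 1.79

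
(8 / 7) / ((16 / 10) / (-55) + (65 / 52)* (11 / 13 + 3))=57200 / 239169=0.24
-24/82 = -12/41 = -0.29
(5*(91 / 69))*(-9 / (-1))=1365 / 23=59.35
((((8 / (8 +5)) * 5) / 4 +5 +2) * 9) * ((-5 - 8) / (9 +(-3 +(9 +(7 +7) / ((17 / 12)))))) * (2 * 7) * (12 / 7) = -41208 / 47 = -876.77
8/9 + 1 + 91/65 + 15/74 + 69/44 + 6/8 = 106406/18315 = 5.81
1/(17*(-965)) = -1/16405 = -0.00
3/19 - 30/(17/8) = -4509/323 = -13.96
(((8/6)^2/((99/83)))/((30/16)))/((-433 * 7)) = -10624/40509315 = -0.00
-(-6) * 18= 108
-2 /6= -1 /3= -0.33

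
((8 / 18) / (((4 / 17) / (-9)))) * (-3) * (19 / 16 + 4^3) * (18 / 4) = 14960.53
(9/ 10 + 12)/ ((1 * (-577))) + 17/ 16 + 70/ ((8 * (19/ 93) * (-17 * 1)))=-22054501/ 14909680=-1.48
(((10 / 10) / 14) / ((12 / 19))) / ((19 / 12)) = 1 / 14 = 0.07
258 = 258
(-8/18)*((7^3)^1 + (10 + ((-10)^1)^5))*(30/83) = 3985880/249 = 16007.55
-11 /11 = -1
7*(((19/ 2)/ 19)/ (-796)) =-0.00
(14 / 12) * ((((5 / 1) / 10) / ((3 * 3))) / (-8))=-7 / 864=-0.01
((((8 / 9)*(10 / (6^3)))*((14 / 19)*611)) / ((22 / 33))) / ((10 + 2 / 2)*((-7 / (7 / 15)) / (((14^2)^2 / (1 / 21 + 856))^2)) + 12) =3092855398330880 / 1326370429118457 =2.33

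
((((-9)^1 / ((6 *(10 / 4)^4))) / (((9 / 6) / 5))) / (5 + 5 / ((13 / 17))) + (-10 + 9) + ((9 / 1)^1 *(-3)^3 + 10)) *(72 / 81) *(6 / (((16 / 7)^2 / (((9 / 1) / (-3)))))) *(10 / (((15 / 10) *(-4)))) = -53749423 / 45000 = -1194.43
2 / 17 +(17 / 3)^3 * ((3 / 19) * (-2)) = -166700 / 2907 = -57.34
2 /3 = 0.67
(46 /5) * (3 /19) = 138 /95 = 1.45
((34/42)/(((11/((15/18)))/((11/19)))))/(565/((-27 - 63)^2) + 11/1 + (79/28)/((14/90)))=26775/22025674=0.00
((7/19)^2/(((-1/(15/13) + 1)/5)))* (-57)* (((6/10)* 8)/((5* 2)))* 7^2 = -6823.89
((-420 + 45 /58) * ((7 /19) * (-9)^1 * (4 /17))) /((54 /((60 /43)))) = 3404100 /402781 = 8.45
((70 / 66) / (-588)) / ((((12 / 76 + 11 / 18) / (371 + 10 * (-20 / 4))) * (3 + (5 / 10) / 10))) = -304950 / 1235311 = -0.25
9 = 9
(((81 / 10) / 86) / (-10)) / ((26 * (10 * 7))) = -81 / 15652000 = -0.00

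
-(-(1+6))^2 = -49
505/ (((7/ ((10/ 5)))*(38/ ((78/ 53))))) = 39390/ 7049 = 5.59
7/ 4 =1.75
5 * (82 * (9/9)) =410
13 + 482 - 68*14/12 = 1247/3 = 415.67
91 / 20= 4.55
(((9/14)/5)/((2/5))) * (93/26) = 837/728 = 1.15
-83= -83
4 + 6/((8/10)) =23/2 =11.50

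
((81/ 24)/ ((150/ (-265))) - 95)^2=65237929/ 6400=10193.43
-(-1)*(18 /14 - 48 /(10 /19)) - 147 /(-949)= -2981358 /33215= -89.76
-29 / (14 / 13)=-26.93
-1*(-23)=23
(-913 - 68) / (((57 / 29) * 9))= -55.46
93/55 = 1.69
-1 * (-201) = 201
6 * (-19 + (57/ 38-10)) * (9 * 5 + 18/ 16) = -60885/ 8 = -7610.62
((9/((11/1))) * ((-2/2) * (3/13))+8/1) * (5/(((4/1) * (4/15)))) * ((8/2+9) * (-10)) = -418875/88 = -4759.94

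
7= 7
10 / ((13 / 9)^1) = 90 / 13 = 6.92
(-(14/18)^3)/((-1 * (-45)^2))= 343/1476225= 0.00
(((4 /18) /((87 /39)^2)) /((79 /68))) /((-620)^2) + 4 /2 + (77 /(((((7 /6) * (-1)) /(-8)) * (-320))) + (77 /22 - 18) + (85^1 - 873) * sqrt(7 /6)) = -394 * sqrt(42) /3 - 813102733319 /57463091100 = -865.29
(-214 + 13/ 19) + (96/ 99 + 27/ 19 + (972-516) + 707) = 596951/ 627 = 952.07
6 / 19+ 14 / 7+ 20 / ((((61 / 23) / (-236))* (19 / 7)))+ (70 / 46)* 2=-17335298 / 26657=-650.31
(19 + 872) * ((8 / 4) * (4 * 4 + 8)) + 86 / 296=6329707 / 148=42768.29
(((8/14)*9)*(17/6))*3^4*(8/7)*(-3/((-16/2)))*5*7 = 123930/7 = 17704.29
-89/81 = -1.10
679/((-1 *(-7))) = 97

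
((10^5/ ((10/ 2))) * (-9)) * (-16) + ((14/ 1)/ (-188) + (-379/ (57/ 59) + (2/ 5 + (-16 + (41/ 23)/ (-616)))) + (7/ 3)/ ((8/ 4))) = 182163410817583/ 63260120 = 2879593.19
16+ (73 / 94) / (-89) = 133783 / 8366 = 15.99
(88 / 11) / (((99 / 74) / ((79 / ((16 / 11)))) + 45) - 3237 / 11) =-128612 / 4007037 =-0.03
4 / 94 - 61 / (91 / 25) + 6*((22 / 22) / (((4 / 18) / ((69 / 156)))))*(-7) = -1716135 / 17108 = -100.31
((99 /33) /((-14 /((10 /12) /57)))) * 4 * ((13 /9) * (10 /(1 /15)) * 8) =-26000 /1197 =-21.72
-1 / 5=-0.20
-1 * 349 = -349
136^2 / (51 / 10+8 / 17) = 3144320 / 947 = 3320.30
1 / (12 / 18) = 3 / 2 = 1.50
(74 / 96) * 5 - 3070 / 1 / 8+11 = -17707 / 48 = -368.90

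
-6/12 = -1/2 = -0.50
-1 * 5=-5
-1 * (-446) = 446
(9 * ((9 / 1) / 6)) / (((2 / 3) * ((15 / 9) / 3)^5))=4782969 / 12500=382.64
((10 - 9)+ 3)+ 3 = 7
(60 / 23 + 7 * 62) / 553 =10042 / 12719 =0.79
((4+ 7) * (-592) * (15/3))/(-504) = 64.60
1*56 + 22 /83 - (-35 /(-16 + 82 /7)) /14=55459 /996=55.68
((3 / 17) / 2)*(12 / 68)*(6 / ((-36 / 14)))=-21 / 578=-0.04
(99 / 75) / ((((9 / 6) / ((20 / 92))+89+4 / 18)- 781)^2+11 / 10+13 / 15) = 0.00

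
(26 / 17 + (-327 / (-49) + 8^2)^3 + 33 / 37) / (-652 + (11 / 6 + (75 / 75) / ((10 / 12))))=-783668433875700 / 1440729771649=-543.94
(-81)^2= 6561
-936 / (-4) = 234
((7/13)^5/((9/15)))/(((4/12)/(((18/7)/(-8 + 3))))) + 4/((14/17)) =12321436/2599051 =4.74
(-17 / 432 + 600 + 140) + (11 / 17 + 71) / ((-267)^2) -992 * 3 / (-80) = 226044554539 / 290859120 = 777.16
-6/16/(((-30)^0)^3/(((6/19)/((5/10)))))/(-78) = 3/988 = 0.00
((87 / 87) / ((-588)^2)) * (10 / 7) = 5 / 1210104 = 0.00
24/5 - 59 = -271/5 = -54.20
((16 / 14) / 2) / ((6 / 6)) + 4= 32 / 7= 4.57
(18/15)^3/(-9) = -24/125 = -0.19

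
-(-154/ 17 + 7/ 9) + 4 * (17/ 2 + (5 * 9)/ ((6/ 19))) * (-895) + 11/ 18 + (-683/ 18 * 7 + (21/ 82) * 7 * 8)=-3392578774/ 6273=-540822.38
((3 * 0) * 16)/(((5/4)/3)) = 0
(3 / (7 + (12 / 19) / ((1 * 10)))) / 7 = 285 / 4697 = 0.06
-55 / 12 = -4.58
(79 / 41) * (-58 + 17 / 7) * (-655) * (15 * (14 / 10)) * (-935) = -56461298025 / 41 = -1377104829.88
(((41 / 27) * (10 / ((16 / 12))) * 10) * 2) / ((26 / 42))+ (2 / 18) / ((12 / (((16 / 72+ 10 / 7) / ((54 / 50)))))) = 219692600 / 597051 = 367.96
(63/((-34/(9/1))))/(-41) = 567/1394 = 0.41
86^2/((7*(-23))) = -7396/161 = -45.94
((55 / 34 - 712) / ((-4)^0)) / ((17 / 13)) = -313989 / 578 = -543.23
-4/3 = -1.33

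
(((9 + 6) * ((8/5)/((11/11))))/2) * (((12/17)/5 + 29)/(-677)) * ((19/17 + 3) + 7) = -5617836/978265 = -5.74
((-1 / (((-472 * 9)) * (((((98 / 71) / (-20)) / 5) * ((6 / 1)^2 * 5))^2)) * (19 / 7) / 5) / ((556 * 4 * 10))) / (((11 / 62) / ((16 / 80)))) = 2969149 / 2829548815188480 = 0.00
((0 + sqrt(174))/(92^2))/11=sqrt(174)/93104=0.00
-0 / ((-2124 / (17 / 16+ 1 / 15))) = 0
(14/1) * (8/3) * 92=10304/3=3434.67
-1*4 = -4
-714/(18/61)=-7259/3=-2419.67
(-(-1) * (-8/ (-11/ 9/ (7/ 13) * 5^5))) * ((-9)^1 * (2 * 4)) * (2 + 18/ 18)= -0.24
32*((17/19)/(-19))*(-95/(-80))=-34/19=-1.79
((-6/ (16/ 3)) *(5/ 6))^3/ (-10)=675/ 8192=0.08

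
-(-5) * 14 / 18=35 / 9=3.89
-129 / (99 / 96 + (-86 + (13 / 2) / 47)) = 194016 / 127585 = 1.52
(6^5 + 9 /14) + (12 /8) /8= 871005 /112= 7776.83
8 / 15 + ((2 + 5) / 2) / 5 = 37 / 30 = 1.23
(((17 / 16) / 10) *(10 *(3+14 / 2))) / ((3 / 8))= 85 / 3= 28.33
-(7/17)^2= -49/289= -0.17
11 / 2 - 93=-175 / 2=-87.50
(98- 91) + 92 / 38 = 179 / 19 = 9.42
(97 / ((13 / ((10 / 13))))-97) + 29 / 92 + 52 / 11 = -14745669 / 171028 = -86.22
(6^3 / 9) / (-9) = -8 / 3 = -2.67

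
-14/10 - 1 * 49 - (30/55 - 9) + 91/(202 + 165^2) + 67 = 37799411/1508485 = 25.06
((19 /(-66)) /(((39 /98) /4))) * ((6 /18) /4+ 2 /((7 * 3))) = -665 /1287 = -0.52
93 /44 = 2.11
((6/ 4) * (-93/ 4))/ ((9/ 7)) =-217/ 8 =-27.12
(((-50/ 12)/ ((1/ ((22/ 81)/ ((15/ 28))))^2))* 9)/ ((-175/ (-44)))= -1192576/ 492075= -2.42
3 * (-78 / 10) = -117 / 5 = -23.40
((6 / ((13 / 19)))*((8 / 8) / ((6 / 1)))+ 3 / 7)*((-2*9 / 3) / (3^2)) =-344 / 273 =-1.26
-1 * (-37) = 37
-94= -94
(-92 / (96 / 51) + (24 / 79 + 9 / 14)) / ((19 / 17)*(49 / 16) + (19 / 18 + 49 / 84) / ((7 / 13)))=-64882710 / 8753911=-7.41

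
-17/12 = -1.42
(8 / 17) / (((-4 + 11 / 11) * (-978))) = 0.00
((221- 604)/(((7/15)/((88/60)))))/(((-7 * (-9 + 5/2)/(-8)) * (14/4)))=269632/4459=60.47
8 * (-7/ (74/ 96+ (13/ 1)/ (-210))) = -31360/ 397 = -78.99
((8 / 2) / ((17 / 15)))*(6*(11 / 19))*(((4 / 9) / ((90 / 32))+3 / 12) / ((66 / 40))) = 26440 / 8721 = 3.03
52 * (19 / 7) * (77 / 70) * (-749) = -581438 / 5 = -116287.60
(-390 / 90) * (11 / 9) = -143 / 27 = -5.30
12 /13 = 0.92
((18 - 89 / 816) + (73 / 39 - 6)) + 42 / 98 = 351263 / 24752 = 14.19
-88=-88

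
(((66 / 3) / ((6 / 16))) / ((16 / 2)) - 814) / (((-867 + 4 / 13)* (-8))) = -7865 / 67602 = -0.12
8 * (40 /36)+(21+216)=2213 /9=245.89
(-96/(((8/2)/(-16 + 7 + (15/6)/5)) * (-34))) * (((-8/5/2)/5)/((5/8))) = 192/125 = 1.54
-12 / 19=-0.63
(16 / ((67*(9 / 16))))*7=1792 / 603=2.97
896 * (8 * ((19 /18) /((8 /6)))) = 17024 /3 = 5674.67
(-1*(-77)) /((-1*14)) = -11 /2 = -5.50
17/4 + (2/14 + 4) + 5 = 375/28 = 13.39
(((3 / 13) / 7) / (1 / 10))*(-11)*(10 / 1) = -3300 / 91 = -36.26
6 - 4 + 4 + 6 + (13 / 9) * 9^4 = 9489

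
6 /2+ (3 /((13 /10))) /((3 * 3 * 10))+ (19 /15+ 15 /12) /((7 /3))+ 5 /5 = 27869 /5460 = 5.10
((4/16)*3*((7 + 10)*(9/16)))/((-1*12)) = -153/256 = -0.60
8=8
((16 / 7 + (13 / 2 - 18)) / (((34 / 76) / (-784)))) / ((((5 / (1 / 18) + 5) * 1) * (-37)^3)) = -0.00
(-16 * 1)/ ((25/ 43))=-688/ 25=-27.52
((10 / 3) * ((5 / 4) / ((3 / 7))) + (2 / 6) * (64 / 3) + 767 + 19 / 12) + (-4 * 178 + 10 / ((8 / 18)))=1151 / 12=95.92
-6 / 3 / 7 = -2 / 7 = -0.29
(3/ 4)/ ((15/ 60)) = 3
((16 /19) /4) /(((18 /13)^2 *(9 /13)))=2197 /13851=0.16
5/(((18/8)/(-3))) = -20/3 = -6.67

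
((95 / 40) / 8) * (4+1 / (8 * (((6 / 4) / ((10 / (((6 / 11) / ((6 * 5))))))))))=5681 / 384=14.79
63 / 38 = 1.66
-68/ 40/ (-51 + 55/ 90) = 0.03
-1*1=-1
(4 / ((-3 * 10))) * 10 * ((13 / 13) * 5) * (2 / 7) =-40 / 21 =-1.90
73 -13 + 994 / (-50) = 1003 / 25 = 40.12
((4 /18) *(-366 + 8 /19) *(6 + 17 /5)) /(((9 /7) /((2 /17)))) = -9140936 /130815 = -69.88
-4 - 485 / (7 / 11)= -5363 / 7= -766.14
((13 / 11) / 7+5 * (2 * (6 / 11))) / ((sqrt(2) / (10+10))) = 4330 * sqrt(2) / 77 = 79.53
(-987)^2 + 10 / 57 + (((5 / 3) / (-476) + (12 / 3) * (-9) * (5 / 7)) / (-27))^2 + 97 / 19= 27515322545289883 / 28244737584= 974175.19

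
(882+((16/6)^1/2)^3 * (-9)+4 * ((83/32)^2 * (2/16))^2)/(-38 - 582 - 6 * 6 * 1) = -43461146675/33017561088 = -1.32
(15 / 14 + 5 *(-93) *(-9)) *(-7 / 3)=-19535 / 2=-9767.50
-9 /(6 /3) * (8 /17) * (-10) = 360 /17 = 21.18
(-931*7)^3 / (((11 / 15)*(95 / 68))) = -2971801033908 / 11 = -270163730355.27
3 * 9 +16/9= 28.78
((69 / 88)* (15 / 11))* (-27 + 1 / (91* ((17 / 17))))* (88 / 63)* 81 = -3264.97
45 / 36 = 5 / 4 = 1.25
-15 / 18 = -5 / 6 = -0.83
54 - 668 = -614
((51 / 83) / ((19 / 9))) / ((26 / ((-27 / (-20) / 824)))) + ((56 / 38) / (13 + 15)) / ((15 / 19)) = 135179771 / 2027138880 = 0.07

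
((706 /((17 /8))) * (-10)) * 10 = -564800 /17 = -33223.53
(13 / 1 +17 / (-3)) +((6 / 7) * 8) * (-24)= -157.24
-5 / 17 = -0.29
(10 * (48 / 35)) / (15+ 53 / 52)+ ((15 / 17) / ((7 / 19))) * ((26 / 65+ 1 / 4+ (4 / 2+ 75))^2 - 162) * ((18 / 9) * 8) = 385601241 / 1715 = 224840.37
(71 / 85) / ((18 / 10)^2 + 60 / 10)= 355 / 3927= 0.09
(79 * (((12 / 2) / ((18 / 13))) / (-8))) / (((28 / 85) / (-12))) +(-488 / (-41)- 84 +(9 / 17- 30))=56880207 / 39032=1457.27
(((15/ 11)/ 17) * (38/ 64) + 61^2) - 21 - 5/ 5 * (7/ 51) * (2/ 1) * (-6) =22150941/ 5984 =3701.69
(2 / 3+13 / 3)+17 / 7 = 52 / 7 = 7.43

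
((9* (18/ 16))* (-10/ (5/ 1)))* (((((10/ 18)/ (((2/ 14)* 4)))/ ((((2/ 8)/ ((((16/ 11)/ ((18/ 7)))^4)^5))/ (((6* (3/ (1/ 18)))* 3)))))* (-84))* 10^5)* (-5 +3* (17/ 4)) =69869609874175190319663036717986742272000000/ 1246619322660007424004265600585789041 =56047270.09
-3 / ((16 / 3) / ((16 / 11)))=-9 / 11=-0.82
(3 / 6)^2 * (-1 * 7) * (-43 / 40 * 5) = 301 / 32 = 9.41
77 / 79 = 0.97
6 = 6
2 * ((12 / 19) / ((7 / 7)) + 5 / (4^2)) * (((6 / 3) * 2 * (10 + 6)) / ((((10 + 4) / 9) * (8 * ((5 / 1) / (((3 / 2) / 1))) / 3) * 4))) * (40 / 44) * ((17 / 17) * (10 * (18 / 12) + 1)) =6642 / 209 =31.78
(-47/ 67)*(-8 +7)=0.70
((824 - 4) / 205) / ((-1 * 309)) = -4 / 309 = -0.01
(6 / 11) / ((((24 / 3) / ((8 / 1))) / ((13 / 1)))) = 78 / 11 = 7.09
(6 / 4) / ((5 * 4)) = 3 / 40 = 0.08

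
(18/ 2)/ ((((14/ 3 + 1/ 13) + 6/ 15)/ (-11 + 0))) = -19305/ 1003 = -19.25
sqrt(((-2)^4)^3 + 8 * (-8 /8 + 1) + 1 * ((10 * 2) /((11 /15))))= 2 * sqrt(124729) /11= 64.21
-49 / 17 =-2.88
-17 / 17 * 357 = -357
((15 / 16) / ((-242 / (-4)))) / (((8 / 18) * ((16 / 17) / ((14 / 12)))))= 5355 / 123904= 0.04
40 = 40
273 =273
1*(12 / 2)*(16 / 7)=96 / 7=13.71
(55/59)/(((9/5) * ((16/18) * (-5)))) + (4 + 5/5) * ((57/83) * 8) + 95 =122.35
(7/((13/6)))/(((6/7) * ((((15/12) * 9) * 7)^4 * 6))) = 128/7836294375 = 0.00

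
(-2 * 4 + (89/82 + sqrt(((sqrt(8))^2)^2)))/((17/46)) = 2047/697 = 2.94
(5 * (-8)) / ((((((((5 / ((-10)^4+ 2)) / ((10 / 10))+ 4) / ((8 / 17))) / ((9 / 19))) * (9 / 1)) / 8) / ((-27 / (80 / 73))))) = 630846144 / 12924199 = 48.81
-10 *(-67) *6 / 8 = 1005 / 2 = 502.50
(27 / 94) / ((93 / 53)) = 477 / 2914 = 0.16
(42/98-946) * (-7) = 6619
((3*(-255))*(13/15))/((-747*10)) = 0.09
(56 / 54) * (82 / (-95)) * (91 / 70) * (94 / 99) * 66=-2805712 / 38475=-72.92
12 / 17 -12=-192 / 17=-11.29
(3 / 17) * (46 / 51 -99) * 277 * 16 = -76724.21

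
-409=-409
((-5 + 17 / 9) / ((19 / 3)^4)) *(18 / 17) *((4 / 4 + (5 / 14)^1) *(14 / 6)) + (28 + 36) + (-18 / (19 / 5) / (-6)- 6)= 6854273 / 116603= 58.78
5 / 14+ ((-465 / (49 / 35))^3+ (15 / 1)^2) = -25136001655 / 686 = -36641401.83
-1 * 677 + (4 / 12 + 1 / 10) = -20297 / 30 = -676.57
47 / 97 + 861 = 83564 / 97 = 861.48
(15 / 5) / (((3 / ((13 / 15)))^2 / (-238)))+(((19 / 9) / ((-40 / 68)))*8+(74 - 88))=-69052 / 675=-102.30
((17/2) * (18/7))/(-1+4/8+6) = 306/77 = 3.97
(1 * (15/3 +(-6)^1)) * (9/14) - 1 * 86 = -1213/14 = -86.64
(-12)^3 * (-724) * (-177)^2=39194834688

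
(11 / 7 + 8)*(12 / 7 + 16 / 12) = 4288 / 147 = 29.17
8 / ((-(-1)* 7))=8 / 7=1.14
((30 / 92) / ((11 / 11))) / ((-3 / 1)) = -5 / 46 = -0.11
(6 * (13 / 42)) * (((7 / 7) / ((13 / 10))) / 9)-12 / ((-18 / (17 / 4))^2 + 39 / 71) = -3906338 / 7966035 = -0.49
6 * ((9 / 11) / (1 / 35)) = 1890 / 11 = 171.82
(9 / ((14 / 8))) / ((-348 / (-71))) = 213 / 203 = 1.05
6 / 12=1 / 2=0.50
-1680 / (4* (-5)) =84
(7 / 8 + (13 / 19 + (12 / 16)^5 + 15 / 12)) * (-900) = -13336425 / 4864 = -2741.86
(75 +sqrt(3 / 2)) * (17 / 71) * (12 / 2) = 51 * sqrt(6) / 71 +7650 / 71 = 109.51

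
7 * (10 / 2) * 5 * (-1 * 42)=-7350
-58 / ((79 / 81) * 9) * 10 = -5220 / 79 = -66.08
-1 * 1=-1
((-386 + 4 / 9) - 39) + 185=-2156 / 9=-239.56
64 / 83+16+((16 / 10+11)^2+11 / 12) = 4393549 / 24900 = 176.45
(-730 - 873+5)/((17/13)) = -1222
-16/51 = -0.31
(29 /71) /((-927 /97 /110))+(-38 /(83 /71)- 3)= -219645389 /5462811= -40.21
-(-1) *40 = 40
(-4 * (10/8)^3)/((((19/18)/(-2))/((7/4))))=7875/304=25.90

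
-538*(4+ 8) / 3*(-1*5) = 10760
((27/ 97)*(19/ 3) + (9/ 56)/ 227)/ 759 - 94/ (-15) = 29335601173/ 4679477880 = 6.27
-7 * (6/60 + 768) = -53767/10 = -5376.70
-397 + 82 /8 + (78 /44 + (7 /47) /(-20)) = -1990371 /5170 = -384.98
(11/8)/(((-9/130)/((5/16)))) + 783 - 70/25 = 2229101/2880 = 773.99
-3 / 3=-1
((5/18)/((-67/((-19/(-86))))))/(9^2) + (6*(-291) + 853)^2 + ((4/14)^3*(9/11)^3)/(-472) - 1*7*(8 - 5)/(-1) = 180455166001748220091/226284582505212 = 797470.00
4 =4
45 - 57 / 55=2418 / 55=43.96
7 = 7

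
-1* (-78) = 78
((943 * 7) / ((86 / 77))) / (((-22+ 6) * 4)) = -508277 / 5504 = -92.35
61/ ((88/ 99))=68.62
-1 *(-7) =7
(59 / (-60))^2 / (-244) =-3481 / 878400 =-0.00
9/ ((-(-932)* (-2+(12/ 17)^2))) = -2601/ 404488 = -0.01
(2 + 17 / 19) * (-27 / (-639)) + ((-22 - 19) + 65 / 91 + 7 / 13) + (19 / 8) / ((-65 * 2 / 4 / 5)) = -39.99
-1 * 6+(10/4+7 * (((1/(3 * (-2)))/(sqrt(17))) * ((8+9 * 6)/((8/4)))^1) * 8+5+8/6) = 17/6-868 * sqrt(17)/51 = -67.34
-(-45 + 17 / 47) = 2098 / 47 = 44.64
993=993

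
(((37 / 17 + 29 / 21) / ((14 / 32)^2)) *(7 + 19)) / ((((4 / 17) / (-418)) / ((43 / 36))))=-9496023680 / 9261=-1025377.79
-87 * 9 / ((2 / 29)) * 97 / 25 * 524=-23083027.92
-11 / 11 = -1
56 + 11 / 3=179 / 3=59.67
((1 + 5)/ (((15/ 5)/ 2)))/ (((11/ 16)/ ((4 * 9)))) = 2304/ 11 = 209.45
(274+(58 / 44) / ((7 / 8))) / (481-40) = 21214 / 33957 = 0.62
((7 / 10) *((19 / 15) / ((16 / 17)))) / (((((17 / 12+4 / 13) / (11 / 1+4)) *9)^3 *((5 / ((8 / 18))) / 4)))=158957344 / 525557943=0.30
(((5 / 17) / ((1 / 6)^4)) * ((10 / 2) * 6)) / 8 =24300 / 17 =1429.41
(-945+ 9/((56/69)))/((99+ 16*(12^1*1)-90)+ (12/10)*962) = -9685/14056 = -0.69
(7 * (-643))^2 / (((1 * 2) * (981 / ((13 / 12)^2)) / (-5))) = -17118855845 / 282528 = -60591.71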